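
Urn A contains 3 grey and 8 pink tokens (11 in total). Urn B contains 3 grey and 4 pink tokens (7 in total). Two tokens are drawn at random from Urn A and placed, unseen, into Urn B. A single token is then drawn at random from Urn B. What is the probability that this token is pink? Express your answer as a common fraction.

20/33

Condition on how many of the transferred tokens are pink (from Urn A: 8 pink of 11; then Urn B has 9 total).
  0 pink: C(8,0)C(3,2)/C(11,2) = 3/55; then P = 4/9
  1 pink: C(8,1)C(3,1)/C(11,2) = 24/55; then P = 5/9
  2 pink: C(8,2)C(3,0)/C(11,2) = 28/55; then P = 6/9
P(pink from Urn B) = 20/33 ≈ 0.6061.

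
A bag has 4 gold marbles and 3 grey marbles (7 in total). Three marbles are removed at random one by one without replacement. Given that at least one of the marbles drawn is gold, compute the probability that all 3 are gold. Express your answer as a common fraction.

2/17

P(all 3 gold) = C(4,3)/C(7,3) = 4/35; P(at least one gold) = 1 − C(3,3)/C(7,3) = 34/35.
Since 'all 3 gold' ⊆ 'at least one gold', P(all 3 | at least one) = 4/35 / 34/35 = 2/17 ≈ 0.1176.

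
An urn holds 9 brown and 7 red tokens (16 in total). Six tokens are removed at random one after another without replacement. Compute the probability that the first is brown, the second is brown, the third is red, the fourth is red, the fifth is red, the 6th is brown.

Multiply the conditional probability of each draw in order, without replacement, so each draw removes one from its color and from the total.
P = (9/16) · (8/15) · (7/14) · (6/13) · (5/12) · (7/11) = 21/1144 ≈ 0.0184.

21/1144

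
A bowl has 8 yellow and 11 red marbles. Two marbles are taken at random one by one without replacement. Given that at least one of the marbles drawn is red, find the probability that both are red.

5/13

P(both red) = C(11,2)/C(19,2) = 55/171; P(at least one red) = 1 − C(8,2)/C(19,2) = 143/171.
Since 'both red' ⊆ 'at least one red', P(both | at least one) = 55/171 / 143/171 = 5/13 ≈ 0.3846.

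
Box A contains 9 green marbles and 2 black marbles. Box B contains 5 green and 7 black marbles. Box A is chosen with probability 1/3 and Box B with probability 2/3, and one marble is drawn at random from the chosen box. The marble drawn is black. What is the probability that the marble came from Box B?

P(black | Box A) = 2/11; P(black | Box B) = 7/12.
P(black) = 1/3·2/11 + 2/3·7/12 = 89/198.
By Bayes' rule, P(Box B | black) = 7/18 / 89/198 = 77/89 ≈ 0.8652.

77/89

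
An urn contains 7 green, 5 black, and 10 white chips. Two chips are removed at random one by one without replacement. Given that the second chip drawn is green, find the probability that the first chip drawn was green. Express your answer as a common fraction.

2/7

P(first=green and the second chip drawn is green) = (7/22)·(6/21) = 1/11.
P(the second chip drawn is green) = Σ over first color = 1/11 + 5/66 + 5/33 = 7/22.
By Bayes, P(first=green | the second chip drawn is green) = 1/11 / 7/22 = 2/7 ≈ 0.2857.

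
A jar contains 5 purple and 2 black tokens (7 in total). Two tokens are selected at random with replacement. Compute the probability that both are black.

Multiply the conditional probability of each draw in order, with replacement (the composition resets each draw).
P = (2/7) · (2/7) = 4/49 ≈ 0.0816.

4/49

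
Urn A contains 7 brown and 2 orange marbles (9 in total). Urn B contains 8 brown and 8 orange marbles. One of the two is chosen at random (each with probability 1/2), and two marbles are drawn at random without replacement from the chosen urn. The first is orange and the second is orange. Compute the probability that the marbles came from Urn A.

5/47

P(E | Urn A) = 1/36; P(E | Urn B) = 7/30.
P(E) = 1/2·1/36 + 1/2·7/30 = 47/360.
By Bayes' rule, P(Urn A | E) = 1/72 / 47/360 = 5/47 ≈ 0.1064.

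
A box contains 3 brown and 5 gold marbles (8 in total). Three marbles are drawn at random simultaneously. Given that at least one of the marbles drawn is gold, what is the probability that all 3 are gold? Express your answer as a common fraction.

P(all 3 gold) = C(5,3)/C(8,3) = 5/28; P(at least one gold) = 1 − C(3,3)/C(8,3) = 55/56.
Since 'all 3 gold' ⊆ 'at least one gold', P(all 3 | at least one) = 5/28 / 55/56 = 2/11 ≈ 0.1818.

2/11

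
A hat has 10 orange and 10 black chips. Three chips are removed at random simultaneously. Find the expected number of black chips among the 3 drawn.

3/2

By linearity of expectation, E[X] = Σ P(draw i is black); by symmetry each draw (even without replacement) has P(black) = 10/20.
E[X] = 3 · 10/20 = 3/2 ≈ 1.5000.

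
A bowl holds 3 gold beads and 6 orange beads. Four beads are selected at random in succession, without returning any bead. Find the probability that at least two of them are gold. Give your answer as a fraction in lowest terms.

Sum the hypergeometric tail for j = 2,…,3 gold beads.
Favorable = C(3,2)·C(6,2) + C(3,3)·C(6,1) = 51; total = C(9,4) = 126.
P = 51/126 = 17/42 ≈ 0.4048.

17/42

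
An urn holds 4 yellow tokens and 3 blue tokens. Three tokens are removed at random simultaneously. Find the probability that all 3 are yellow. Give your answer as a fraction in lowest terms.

4/35

Unordered draws without replacement: count favorable combinations over C(7,3).
Favorable = C(4,3) · C(3,0) = 4; total = C(7,3) = 35.
P = 4/35 = 4/35 ≈ 0.1143.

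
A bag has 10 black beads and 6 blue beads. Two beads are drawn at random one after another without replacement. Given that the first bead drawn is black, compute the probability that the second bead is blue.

2/5

After removing 1 black, the bag has 6 blue out of 15 remaining.
P(second is blue | given) = 6/15 = 2/5 ≈ 0.4000.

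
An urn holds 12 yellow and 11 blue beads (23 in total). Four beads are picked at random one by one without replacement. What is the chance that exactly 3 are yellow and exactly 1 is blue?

44/161

Unordered draws without replacement: count favorable combinations over C(23,4).
Favorable = C(12,3) · C(11,1) = 2420; total = C(23,4) = 8855.
P = 2420/8855 = 44/161 ≈ 0.2733.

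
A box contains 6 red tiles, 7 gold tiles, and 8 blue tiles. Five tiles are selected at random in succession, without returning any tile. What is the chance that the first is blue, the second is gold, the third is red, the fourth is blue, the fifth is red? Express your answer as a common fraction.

Multiply the conditional probability of each draw in order, without replacement, so each draw removes one from its color and from the total.
P = (8/21) · (7/20) · (6/19) · (7/18) · (5/17) = 14/2907 ≈ 0.0048.

14/2907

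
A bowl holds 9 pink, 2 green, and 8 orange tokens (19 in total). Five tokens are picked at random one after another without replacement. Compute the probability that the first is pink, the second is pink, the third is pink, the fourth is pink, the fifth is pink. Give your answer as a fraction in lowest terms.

Multiply the conditional probability of each draw in order, without replacement, so each draw removes one from its color and from the total.
P = (9/19) · (8/18) · (7/17) · (6/16) · (5/15) = 7/646 ≈ 0.0108.

7/646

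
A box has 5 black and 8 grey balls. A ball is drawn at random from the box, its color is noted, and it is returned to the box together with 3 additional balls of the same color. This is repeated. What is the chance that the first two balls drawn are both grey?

11/26

After a grey draw the box holds 11 grey out of 16.
P = (8/13)·(11/16) = 11/26 ≈ 0.4231.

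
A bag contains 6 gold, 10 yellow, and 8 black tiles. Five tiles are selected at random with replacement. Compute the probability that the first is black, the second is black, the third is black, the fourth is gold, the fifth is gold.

1/432

Multiply the conditional probability of each draw in order, with replacement (the composition resets each draw).
P = (8/24) · (8/24) · (8/24) · (6/24) · (6/24) = 1/432 ≈ 0.0023.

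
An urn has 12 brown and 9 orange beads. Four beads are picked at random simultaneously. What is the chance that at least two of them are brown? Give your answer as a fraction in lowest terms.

77/95

Sum the hypergeometric tail for j = 2,…,4 brown beads.
Favorable = C(12,2)·C(9,2) + C(12,3)·C(9,1) + C(12,4)·C(9,0) = 4851; total = C(21,4) = 5985.
P = 4851/5985 = 77/95 ≈ 0.8105.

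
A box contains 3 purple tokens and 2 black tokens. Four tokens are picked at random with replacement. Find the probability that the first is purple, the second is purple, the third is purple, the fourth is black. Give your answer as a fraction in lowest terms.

Multiply the conditional probability of each draw in order, with replacement (the composition resets each draw).
P = (3/5) · (3/5) · (3/5) · (2/5) = 54/625 ≈ 0.0864.

54/625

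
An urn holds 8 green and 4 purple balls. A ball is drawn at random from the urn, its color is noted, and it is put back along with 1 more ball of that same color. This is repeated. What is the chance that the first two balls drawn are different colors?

16/39

Either purple then green, or green then purple; after the first draw the total is 13.
P = (4/12)·(8/13) + (8/12)·(4/13) = 16/39 ≈ 0.4103.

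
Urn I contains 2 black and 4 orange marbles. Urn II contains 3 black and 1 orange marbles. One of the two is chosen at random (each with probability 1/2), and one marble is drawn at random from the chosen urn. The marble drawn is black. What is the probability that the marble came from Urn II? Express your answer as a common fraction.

P(black | Urn I) = 1/3; P(black | Urn II) = 3/4.
P(black) = 1/2·1/3 + 1/2·3/4 = 13/24.
By Bayes' rule, P(Urn II | black) = 3/8 / 13/24 = 9/13 ≈ 0.6923.

9/13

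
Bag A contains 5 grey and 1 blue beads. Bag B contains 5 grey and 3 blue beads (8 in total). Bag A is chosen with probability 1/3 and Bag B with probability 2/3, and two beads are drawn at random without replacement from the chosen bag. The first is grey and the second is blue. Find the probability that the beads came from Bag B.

P(E | Bag A) = 1/6; P(E | Bag B) = 15/56.
P(E) = 1/3·1/6 + 2/3·15/56 = 59/252.
By Bayes' rule, P(Bag B | E) = 5/28 / 59/252 = 45/59 ≈ 0.7627.

45/59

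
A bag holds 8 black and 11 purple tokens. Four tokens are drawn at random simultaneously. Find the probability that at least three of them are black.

Sum the hypergeometric tail for j = 3,…,4 black tokens.
Favorable = C(8,3)·C(11,1) + C(8,4)·C(11,0) = 686; total = C(19,4) = 3876.
P = 686/3876 = 343/1938 ≈ 0.1770.

343/1938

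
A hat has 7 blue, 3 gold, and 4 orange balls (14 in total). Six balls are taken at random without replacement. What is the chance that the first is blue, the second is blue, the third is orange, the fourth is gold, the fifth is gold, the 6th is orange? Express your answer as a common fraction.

Multiply the conditional probability of each draw in order, without replacement, so each draw removes one from its color and from the total.
P = (7/14) · (6/13) · (4/12) · (3/11) · (2/10) · (3/9) = 1/715 ≈ 0.0014.

1/715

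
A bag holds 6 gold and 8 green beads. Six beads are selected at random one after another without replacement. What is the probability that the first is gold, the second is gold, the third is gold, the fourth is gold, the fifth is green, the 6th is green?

4/429

Multiply the conditional probability of each draw in order, without replacement, so each draw removes one from its color and from the total.
P = (6/14) · (5/13) · (4/12) · (3/11) · (8/10) · (7/9) = 4/429 ≈ 0.0093.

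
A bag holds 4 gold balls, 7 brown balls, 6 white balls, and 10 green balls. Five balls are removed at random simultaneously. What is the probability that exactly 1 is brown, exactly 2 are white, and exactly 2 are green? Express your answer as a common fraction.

35/598

Unordered draws without replacement: count favorable combinations over C(27,5).
Favorable = C(4,0) · C(7,1) · C(6,2) · C(10,2) = 4725; total = C(27,5) = 80730.
P = 4725/80730 = 35/598 ≈ 0.0585.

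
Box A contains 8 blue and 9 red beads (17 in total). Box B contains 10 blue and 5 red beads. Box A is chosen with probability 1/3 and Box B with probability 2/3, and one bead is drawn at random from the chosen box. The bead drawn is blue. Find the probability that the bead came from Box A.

P(blue | Box A) = 8/17; P(blue | Box B) = 2/3.
P(blue) = 1/3·8/17 + 2/3·2/3 = 92/153.
By Bayes' rule, P(Box A | blue) = 8/51 / 92/153 = 6/23 ≈ 0.2609.

6/23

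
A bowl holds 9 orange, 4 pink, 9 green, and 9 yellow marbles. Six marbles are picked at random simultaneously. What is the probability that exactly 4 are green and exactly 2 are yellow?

Unordered draws without replacement: count favorable combinations over C(31,6).
Favorable = C(9,0) · C(4,0) · C(9,4) · C(9,2) = 4536; total = C(31,6) = 736281.
P = 4536/736281 = 72/11687 ≈ 0.0062.

72/11687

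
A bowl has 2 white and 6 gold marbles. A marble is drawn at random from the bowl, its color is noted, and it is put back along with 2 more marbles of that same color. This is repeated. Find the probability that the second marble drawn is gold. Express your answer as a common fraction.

3/4

Condition on the first draw. If first is gold (prob 6/8), second-gold has prob (8)/(10); if not (prob 2/8), it has prob 6/(10).
P = (6/8)·(8/10) + (2/8)·(6/10) = 3/4 ≈ 0.7500.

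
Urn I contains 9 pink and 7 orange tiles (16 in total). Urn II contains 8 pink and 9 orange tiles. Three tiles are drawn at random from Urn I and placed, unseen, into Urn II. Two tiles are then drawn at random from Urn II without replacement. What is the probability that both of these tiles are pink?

106/475

Condition on how many of the transferred tiles are pink (from Urn I: 9 pink of 16; then Urn II has 20 total).
  0 pink: C(9,0)C(7,3)/C(16,3) = 1/16; then P = C(8,2)/C(20,2) = 14/95
  1 pink: C(9,1)C(7,2)/C(16,3) = 27/80; then P = C(9,2)/C(20,2) = 18/95
  2 pink: C(9,2)C(7,1)/C(16,3) = 9/20; then P = C(10,2)/C(20,2) = 9/38
  3 pink: C(9,3)C(7,0)/C(16,3) = 3/20; then P = C(11,2)/C(20,2) = 11/38
P(both pink) = 106/475 ≈ 0.2232.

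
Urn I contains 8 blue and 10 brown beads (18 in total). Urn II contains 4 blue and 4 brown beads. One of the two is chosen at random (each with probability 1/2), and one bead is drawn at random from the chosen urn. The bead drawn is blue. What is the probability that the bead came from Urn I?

8/17

P(blue | Urn I) = 4/9; P(blue | Urn II) = 1/2.
P(blue) = 1/2·4/9 + 1/2·1/2 = 17/36.
By Bayes' rule, P(Urn I | blue) = 2/9 / 17/36 = 8/17 ≈ 0.4706.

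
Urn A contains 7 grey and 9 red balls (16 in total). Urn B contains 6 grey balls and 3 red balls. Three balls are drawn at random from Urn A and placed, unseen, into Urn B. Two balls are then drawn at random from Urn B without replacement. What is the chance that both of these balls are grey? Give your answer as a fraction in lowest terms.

39/110

Condition on how many of the transferred balls are grey (from Urn A: 7 grey of 16; then Urn B has 12 total).
  0 grey: C(7,0)C(9,3)/C(16,3) = 3/20; then P = C(6,2)/C(12,2) = 5/22
  1 grey: C(7,1)C(9,2)/C(16,3) = 9/20; then P = C(7,2)/C(12,2) = 7/22
  2 grey: C(7,2)C(9,1)/C(16,3) = 27/80; then P = C(8,2)/C(12,2) = 14/33
  3 grey: C(7,3)C(9,0)/C(16,3) = 1/16; then P = C(9,2)/C(12,2) = 6/11
P(both grey) = 39/110 ≈ 0.3545.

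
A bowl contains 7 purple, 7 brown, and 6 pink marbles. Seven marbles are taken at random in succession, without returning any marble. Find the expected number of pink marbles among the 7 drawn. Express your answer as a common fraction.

By linearity of expectation, E[X] = Σ P(draw i is pink); by symmetry each draw (even without replacement) has P(pink) = 6/20.
E[X] = 7 · 6/20 = 21/10 ≈ 2.1000.

21/10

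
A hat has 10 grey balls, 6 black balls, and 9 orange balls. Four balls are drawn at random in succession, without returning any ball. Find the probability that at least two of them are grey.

1347/2530

Sum the hypergeometric tail for j = 2,…,4 grey balls.
Favorable = C(10,2)·C(15,2) + C(10,3)·C(15,1) + C(10,4)·C(15,0) = 6735; total = C(25,4) = 12650.
P = 6735/12650 = 1347/2530 ≈ 0.5324.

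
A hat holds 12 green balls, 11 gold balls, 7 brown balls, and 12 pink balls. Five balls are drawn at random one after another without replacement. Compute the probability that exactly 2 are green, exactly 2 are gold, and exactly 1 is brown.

605/20254

Unordered draws without replacement: count favorable combinations over C(42,5).
Favorable = C(12,2) · C(11,2) · C(7,1) · C(12,0) = 25410; total = C(42,5) = 850668.
P = 25410/850668 = 605/20254 ≈ 0.0299.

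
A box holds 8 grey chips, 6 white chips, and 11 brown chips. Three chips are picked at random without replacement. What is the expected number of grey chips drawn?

By linearity of expectation, E[X] = Σ P(draw i is grey); by symmetry each draw (even without replacement) has P(grey) = 8/25.
E[X] = 3 · 8/25 = 24/25 ≈ 0.9600.

24/25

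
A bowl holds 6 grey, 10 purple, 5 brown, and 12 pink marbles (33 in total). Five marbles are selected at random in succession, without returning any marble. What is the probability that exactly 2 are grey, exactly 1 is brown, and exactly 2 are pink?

75/3596

Unordered draws without replacement: count favorable combinations over C(33,5).
Favorable = C(6,2) · C(10,0) · C(5,1) · C(12,2) = 4950; total = C(33,5) = 237336.
P = 4950/237336 = 75/3596 ≈ 0.0209.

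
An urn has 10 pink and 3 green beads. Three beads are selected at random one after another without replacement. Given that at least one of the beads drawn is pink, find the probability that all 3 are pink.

P(all 3 pink) = C(10,3)/C(13,3) = 60/143; P(at least one pink) = 1 − C(3,3)/C(13,3) = 285/286.
Since 'all 3 pink' ⊆ 'at least one pink', P(all 3 | at least one) = 60/143 / 285/286 = 8/19 ≈ 0.4211.

8/19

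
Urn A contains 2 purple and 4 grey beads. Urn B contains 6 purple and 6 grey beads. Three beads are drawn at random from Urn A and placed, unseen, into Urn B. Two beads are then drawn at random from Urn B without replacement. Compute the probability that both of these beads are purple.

106/525

Condition on how many of the transferred beads are purple (from Urn A: 2 purple of 6; then Urn B has 15 total).
  0 purple: C(2,0)C(4,3)/C(6,3) = 1/5; then P = C(6,2)/C(15,2) = 1/7
  1 purple: C(2,1)C(4,2)/C(6,3) = 3/5; then P = C(7,2)/C(15,2) = 1/5
  2 purple: C(2,2)C(4,1)/C(6,3) = 1/5; then P = C(8,2)/C(15,2) = 4/15
P(both purple) = 106/525 ≈ 0.2019.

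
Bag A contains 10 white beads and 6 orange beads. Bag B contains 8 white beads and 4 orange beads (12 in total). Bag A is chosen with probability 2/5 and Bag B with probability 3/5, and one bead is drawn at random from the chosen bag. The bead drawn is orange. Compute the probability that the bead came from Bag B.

4/7

P(orange | Bag A) = 3/8; P(orange | Bag B) = 1/3.
P(orange) = 2/5·3/8 + 3/5·1/3 = 7/20.
By Bayes' rule, P(Bag B | orange) = 1/5 / 7/20 = 4/7 ≈ 0.5714.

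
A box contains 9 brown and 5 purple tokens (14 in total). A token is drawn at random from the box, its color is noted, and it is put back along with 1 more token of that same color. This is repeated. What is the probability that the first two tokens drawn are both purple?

After a purple draw the box holds 6 purple out of 15.
P = (5/14)·(6/15) = 1/7 ≈ 0.1429.

1/7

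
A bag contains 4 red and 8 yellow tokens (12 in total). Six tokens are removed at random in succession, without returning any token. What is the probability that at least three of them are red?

3/11

Sum the hypergeometric tail for j = 3,…,4 red tokens.
Favorable = C(4,3)·C(8,3) + C(4,4)·C(8,2) = 252; total = C(12,6) = 924.
P = 252/924 = 3/11 ≈ 0.2727.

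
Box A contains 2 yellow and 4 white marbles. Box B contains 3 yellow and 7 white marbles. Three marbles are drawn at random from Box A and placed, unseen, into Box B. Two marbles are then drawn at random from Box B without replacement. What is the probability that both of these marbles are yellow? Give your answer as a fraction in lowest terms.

31/390

Condition on how many of the transferred marbles are yellow (from Box A: 2 yellow of 6; then Box B has 13 total).
  0 yellow: C(2,0)C(4,3)/C(6,3) = 1/5; then P = C(3,2)/C(13,2) = 1/26
  1 yellow: C(2,1)C(4,2)/C(6,3) = 3/5; then P = C(4,2)/C(13,2) = 1/13
  2 yellow: C(2,2)C(4,1)/C(6,3) = 1/5; then P = C(5,2)/C(13,2) = 5/39
P(both yellow) = 31/390 ≈ 0.0795.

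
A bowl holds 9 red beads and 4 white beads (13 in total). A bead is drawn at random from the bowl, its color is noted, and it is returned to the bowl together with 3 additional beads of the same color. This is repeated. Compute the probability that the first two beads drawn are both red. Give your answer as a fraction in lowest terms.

After a red draw the bowl holds 12 red out of 16.
P = (9/13)·(12/16) = 27/52 ≈ 0.5192.

27/52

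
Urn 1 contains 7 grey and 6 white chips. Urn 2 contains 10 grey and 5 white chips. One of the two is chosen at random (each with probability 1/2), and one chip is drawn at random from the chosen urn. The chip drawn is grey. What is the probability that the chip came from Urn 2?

P(grey | Urn 1) = 7/13; P(grey | Urn 2) = 2/3.
P(grey) = 1/2·7/13 + 1/2·2/3 = 47/78.
By Bayes' rule, P(Urn 2 | grey) = 1/3 / 47/78 = 26/47 ≈ 0.5532.

26/47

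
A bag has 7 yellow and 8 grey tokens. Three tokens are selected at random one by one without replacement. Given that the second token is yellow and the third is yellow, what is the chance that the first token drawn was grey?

P(first=grey and the second token is yellow and the third is yellow) = (8/15)·(7/14)·(6/13) = 8/65.
P(E) = Σ over first color = 1/13 + 8/65 = 1/5.
By Bayes, P(first=grey | E) = 8/65 / 1/5 = 8/13 ≈ 0.6154.

8/13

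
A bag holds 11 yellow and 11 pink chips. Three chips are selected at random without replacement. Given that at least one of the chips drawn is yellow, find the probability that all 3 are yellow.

3/25

P(all 3 yellow) = C(11,3)/C(22,3) = 3/28; P(at least one yellow) = 1 − C(11,3)/C(22,3) = 25/28.
Since 'all 3 yellow' ⊆ 'at least one yellow', P(all 3 | at least one) = 3/28 / 25/28 = 3/25 ≈ 0.1200.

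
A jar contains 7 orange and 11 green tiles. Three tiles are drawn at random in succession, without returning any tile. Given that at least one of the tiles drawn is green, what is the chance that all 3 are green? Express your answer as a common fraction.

15/71

P(all 3 green) = C(11,3)/C(18,3) = 55/272; P(at least one green) = 1 − C(7,3)/C(18,3) = 781/816.
Since 'all 3 green' ⊆ 'at least one green', P(all 3 | at least one) = 55/272 / 781/816 = 15/71 ≈ 0.2113.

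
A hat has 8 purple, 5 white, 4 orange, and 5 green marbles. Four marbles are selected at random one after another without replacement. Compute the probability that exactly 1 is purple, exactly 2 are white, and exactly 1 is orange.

Unordered draws without replacement: count favorable combinations over C(22,4).
Favorable = C(8,1) · C(5,2) · C(4,1) · C(5,0) = 320; total = C(22,4) = 7315.
P = 320/7315 = 64/1463 ≈ 0.0437.

64/1463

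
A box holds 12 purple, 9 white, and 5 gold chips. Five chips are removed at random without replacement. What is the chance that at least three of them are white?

Sum the hypergeometric tail for j = 3,…,5 white chips.
Favorable = C(9,3)·C(17,2) + C(9,4)·C(17,1) + C(9,5)·C(17,0) = 13692; total = C(26,5) = 65780.
P = 13692/65780 = 3423/16445 ≈ 0.2081.

3423/16445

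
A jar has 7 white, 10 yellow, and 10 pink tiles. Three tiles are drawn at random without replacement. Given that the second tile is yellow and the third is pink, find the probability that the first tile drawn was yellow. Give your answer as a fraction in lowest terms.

9/25

P(first=yellow and the second tile is yellow and the third is pink) = (10/27)·(9/26)·(10/25) = 2/39.
P(E) = Σ over first color = 14/351 + 2/39 + 2/39 = 50/351.
By Bayes, P(first=yellow | E) = 2/39 / 50/351 = 9/25 ≈ 0.3600.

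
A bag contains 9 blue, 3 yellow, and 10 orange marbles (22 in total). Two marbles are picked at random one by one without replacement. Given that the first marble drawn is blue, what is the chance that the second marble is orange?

After removing 1 blue, the bag has 10 orange out of 21 remaining.
P(second is orange | given) = 10/21 ≈ 0.4762.

10/21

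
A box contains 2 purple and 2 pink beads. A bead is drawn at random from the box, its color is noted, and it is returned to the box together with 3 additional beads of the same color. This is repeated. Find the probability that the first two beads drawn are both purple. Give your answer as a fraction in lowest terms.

After a purple draw the box holds 5 purple out of 7.
P = (2/4)·(5/7) = 5/14 ≈ 0.3571.

5/14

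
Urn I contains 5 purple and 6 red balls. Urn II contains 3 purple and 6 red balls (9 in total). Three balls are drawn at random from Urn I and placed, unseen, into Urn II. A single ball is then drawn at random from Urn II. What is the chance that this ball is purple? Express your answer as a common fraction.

4/11

Condition on how many of the transferred balls are purple (from Urn I: 5 purple of 11; then Urn II has 12 total).
  0 purple: C(5,0)C(6,3)/C(11,3) = 4/33; then P = 3/12
  1 purple: C(5,1)C(6,2)/C(11,3) = 5/11; then P = 4/12
  2 purple: C(5,2)C(6,1)/C(11,3) = 4/11; then P = 5/12
  3 purple: C(5,3)C(6,0)/C(11,3) = 2/33; then P = 6/12
P(purple from Urn II) = 4/11 ≈ 0.3636.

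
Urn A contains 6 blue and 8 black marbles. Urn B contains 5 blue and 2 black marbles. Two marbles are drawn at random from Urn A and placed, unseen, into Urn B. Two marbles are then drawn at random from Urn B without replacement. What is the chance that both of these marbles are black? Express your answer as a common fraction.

109/1092

Condition on how many of the transferred marbles are black (from Urn A: 8 black of 14; then Urn B has 9 total).
  0 black: C(8,0)C(6,2)/C(14,2) = 15/91; then P = C(2,2)/C(9,2) = 1/36
  1 black: C(8,1)C(6,1)/C(14,2) = 48/91; then P = C(3,2)/C(9,2) = 1/12
  2 black: C(8,2)C(6,0)/C(14,2) = 4/13; then P = C(4,2)/C(9,2) = 1/6
P(both black) = 109/1092 ≈ 0.0998.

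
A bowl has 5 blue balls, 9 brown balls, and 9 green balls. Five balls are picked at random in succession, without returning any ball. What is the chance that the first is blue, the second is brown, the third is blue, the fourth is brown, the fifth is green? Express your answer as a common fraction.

108/33649

Multiply the conditional probability of each draw in order, without replacement, so each draw removes one from its color and from the total.
P = (5/23) · (9/22) · (4/21) · (8/20) · (9/19) = 108/33649 ≈ 0.0032.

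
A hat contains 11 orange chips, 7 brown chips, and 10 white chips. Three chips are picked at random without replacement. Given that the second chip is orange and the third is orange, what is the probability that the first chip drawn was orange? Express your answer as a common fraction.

P(first=orange and the second chip is orange and the third is orange) = (11/28)·(10/27)·(9/26) = 55/1092.
P(E) = Σ over first color = 55/1092 + 55/1404 + 275/4914 = 55/378.
By Bayes, P(first=orange | E) = 55/1092 / 55/378 = 9/26 ≈ 0.3462.

9/26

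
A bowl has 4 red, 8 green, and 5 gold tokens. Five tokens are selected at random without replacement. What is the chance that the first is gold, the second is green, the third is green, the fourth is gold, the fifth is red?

Multiply the conditional probability of each draw in order, without replacement, so each draw removes one from its color and from the total.
P = (5/17) · (8/16) · (7/15) · (4/14) · (4/13) = 4/663 ≈ 0.0060.

4/663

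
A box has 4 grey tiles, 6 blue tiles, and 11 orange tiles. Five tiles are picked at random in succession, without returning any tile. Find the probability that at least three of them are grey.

11/399

Sum the hypergeometric tail for j = 3,…,4 grey tiles.
Favorable = C(4,3)·C(17,2) + C(4,4)·C(17,1) = 561; total = C(21,5) = 20349.
P = 561/20349 = 11/399 ≈ 0.0276.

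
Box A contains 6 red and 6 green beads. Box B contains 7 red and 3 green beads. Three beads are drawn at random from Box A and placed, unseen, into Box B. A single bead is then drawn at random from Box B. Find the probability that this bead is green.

Condition on how many of the transferred beads are green (from Box A: 6 green of 12; then Box B has 13 total).
  0 green: C(6,0)C(6,3)/C(12,3) = 1/11; then P = 3/13
  1 green: C(6,1)C(6,2)/C(12,3) = 9/22; then P = 4/13
  2 green: C(6,2)C(6,1)/C(12,3) = 9/22; then P = 5/13
  3 green: C(6,3)C(6,0)/C(12,3) = 1/11; then P = 6/13
P(green from Box B) = 9/26 ≈ 0.3462.

9/26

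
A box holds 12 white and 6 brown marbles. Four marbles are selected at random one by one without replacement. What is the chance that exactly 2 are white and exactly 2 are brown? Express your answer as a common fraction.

Unordered draws without replacement: count favorable combinations over C(18,4).
Favorable = C(12,2) · C(6,2) = 990; total = C(18,4) = 3060.
P = 990/3060 = 11/34 ≈ 0.3235.

11/34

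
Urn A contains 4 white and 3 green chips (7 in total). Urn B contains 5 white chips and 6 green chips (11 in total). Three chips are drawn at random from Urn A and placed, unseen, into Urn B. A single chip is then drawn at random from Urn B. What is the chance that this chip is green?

51/98

Condition on how many of the transferred chips are green (from Urn A: 3 green of 7; then Urn B has 14 total).
  0 green: C(3,0)C(4,3)/C(7,3) = 4/35; then P = 6/14
  1 green: C(3,1)C(4,2)/C(7,3) = 18/35; then P = 7/14
  2 green: C(3,2)C(4,1)/C(7,3) = 12/35; then P = 8/14
  3 green: C(3,3)C(4,0)/C(7,3) = 1/35; then P = 9/14
P(green from Urn B) = 51/98 ≈ 0.5204.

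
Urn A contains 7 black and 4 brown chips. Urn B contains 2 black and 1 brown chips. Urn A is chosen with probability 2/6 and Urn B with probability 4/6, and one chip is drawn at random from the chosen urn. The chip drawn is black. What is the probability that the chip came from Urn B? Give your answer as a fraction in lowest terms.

P(black | Urn A) = 7/11; P(black | Urn B) = 2/3.
P(black) = 1/3·7/11 + 2/3·2/3 = 65/99.
By Bayes' rule, P(Urn B | black) = 4/9 / 65/99 = 44/65 ≈ 0.6769.

44/65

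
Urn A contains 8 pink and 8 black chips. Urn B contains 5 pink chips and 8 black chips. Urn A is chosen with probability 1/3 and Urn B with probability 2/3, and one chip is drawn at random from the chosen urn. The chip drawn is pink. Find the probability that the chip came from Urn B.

20/33

P(pink | Urn A) = 1/2; P(pink | Urn B) = 5/13.
P(pink) = 1/3·1/2 + 2/3·5/13 = 11/26.
By Bayes' rule, P(Urn B | pink) = 10/39 / 11/26 = 20/33 ≈ 0.6061.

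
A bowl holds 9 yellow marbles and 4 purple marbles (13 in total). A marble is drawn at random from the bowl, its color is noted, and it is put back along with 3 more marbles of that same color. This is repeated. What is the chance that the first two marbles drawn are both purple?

7/52

After a purple draw the bowl holds 7 purple out of 16.
P = (4/13)·(7/16) = 7/52 ≈ 0.1346.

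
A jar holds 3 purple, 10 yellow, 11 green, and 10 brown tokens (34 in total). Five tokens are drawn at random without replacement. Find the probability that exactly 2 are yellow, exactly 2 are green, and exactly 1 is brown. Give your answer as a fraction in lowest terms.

Unordered draws without replacement: count favorable combinations over C(34,5).
Favorable = C(3,0) · C(10,2) · C(11,2) · C(10,1) = 24750; total = C(34,5) = 278256.
P = 24750/278256 = 375/4216 ≈ 0.0889.

375/4216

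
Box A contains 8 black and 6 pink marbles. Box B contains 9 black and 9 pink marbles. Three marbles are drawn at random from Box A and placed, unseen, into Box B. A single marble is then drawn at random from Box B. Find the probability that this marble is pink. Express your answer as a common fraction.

Condition on how many of the transferred marbles are pink (from Box A: 6 pink of 14; then Box B has 21 total).
  0 pink: C(6,0)C(8,3)/C(14,3) = 2/13; then P = 9/21
  1 pink: C(6,1)C(8,2)/C(14,3) = 6/13; then P = 10/21
  2 pink: C(6,2)C(8,1)/C(14,3) = 30/91; then P = 11/21
  3 pink: C(6,3)C(8,0)/C(14,3) = 5/91; then P = 12/21
P(pink from Box B) = 24/49 ≈ 0.4898.

24/49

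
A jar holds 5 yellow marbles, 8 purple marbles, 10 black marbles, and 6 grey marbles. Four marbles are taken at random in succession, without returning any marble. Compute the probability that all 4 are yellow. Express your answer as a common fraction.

5/23751

Unordered draws without replacement: count favorable combinations over C(29,4).
Favorable = C(5,4) · C(8,0) · C(10,0) · C(6,0) = 5; total = C(29,4) = 23751.
P = 5/23751 = 5/23751 ≈ 0.0002.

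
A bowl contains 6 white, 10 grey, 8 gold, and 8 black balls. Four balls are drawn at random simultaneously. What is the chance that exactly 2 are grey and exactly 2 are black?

Unordered draws without replacement: count favorable combinations over C(32,4).
Favorable = C(6,0) · C(10,2) · C(8,0) · C(8,2) = 1260; total = C(32,4) = 35960.
P = 1260/35960 = 63/1798 ≈ 0.0350.

63/1798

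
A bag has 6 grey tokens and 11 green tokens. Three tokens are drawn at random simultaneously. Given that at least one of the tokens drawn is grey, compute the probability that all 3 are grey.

P(all 3 grey) = C(6,3)/C(17,3) = 1/34; P(at least one grey) = 1 − C(11,3)/C(17,3) = 103/136.
Since 'all 3 grey' ⊆ 'at least one grey', P(all 3 | at least one) = 1/34 / 103/136 = 4/103 ≈ 0.0388.

4/103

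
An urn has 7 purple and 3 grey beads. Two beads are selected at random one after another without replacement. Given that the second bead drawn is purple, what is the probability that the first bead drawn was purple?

P(first=purple and the second bead drawn is purple) = (7/10)·(6/9) = 7/15.
P(the second bead drawn is purple) = Σ over first color = 7/15 + 7/30 = 7/10.
By Bayes, P(first=purple | the second bead drawn is purple) = 7/15 / 7/10 = 2/3 ≈ 0.6667.

2/3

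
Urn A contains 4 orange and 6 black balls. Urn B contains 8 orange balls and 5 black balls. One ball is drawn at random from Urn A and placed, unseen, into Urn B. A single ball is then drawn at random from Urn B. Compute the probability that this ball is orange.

3/5

Condition on how many of the transferred balls are orange (from Urn A: 4 orange of 10; then Urn B has 14 total).
  0 orange: C(4,0)C(6,1)/C(10,1) = 3/5; then P = 8/14
  1 orange: C(4,1)C(6,0)/C(10,1) = 2/5; then P = 9/14
P(orange from Urn B) = 3/5 ≈ 0.6000.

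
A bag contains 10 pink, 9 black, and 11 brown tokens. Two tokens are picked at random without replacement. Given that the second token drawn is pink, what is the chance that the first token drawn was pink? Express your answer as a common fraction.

9/29

P(first=pink and the second token drawn is pink) = (10/30)·(9/29) = 3/29.
P(the second token drawn is pink) = Σ over first color = 3/29 + 3/29 + 11/87 = 1/3.
By Bayes, P(first=pink | the second token drawn is pink) = 3/29 / 1/3 = 9/29 ≈ 0.3103.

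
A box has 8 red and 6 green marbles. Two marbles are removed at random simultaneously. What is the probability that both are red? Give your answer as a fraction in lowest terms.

4/13

Unordered draws without replacement: count favorable combinations over C(14,2).
Favorable = C(8,2) · C(6,0) = 28; total = C(14,2) = 91.
P = 28/91 = 4/13 ≈ 0.3077.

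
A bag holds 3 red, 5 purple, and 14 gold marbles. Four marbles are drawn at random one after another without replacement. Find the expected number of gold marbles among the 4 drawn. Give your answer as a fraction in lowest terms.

28/11

By linearity of expectation, E[X] = Σ P(draw i is gold); by symmetry each draw (even without replacement) has P(gold) = 14/22.
E[X] = 4 · 14/22 = 28/11 ≈ 2.5455.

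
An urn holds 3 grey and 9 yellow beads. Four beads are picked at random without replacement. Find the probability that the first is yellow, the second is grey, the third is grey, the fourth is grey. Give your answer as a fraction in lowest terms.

1/220

Multiply the conditional probability of each draw in order, without replacement, so each draw removes one from its color and from the total.
P = (9/12) · (3/11) · (2/10) · (1/9) = 1/220 ≈ 0.0045.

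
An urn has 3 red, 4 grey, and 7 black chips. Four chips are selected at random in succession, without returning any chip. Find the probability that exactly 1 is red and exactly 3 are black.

Unordered draws without replacement: count favorable combinations over C(14,4).
Favorable = C(3,1) · C(4,0) · C(7,3) = 105; total = C(14,4) = 1001.
P = 105/1001 = 15/143 ≈ 0.1049.

15/143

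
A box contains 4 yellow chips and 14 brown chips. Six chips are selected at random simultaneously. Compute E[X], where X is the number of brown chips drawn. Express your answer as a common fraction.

By linearity of expectation, E[X] = Σ P(draw i is brown); by symmetry each draw (even without replacement) has P(brown) = 14/18.
E[X] = 6 · 14/18 = 14/3 ≈ 4.6667.

14/3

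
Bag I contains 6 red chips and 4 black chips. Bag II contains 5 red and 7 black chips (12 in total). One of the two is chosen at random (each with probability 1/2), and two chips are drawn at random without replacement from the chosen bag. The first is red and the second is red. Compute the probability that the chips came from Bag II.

5/16

P(E | Bag I) = 1/3; P(E | Bag II) = 5/33.
P(E) = 1/2·1/3 + 1/2·5/33 = 8/33.
By Bayes' rule, P(Bag II | E) = 5/66 / 8/33 = 5/16 ≈ 0.3125.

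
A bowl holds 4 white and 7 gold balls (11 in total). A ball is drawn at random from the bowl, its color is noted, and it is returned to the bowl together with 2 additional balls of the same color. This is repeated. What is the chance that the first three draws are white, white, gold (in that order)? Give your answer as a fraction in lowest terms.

Track the composition after each reinforcement of +2.
P = (4/11) · (6/13) · (7/15) = 56/715 ≈ 0.0783.

56/715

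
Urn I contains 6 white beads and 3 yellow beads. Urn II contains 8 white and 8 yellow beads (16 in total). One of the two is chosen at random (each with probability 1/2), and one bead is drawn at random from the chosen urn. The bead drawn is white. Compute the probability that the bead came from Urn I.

4/7

P(white | Urn I) = 2/3; P(white | Urn II) = 1/2.
P(white) = 1/2·2/3 + 1/2·1/2 = 7/12.
By Bayes' rule, P(Urn I | white) = 1/3 / 7/12 = 4/7 ≈ 0.5714.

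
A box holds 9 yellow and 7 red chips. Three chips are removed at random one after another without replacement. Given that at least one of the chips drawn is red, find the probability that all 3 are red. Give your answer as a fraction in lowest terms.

P(all 3 red) = C(7,3)/C(16,3) = 1/16; P(at least one red) = 1 − C(9,3)/C(16,3) = 17/20.
Since 'all 3 red' ⊆ 'at least one red', P(all 3 | at least one) = 1/16 / 17/20 = 5/68 ≈ 0.0735.

5/68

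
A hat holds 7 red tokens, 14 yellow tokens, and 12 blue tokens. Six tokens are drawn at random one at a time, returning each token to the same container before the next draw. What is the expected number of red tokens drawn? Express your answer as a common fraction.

By linearity of expectation, E[X] = Σ P(draw i is red); each independent draw has P(red) = 7/33.
E[X] = 6 · 7/33 = 14/11 ≈ 1.2727.

14/11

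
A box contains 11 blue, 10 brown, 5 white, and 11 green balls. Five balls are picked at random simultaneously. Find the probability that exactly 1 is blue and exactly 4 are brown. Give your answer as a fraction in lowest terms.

Unordered draws without replacement: count favorable combinations over C(37,5).
Favorable = C(11,1) · C(10,4) · C(5,0) · C(11,0) = 2310; total = C(37,5) = 435897.
P = 2310/435897 = 10/1887 ≈ 0.0053.

10/1887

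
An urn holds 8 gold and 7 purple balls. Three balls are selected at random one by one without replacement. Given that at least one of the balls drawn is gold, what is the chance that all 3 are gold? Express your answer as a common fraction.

2/15

P(all 3 gold) = C(8,3)/C(15,3) = 8/65; P(at least one gold) = 1 − C(7,3)/C(15,3) = 12/13.
Since 'all 3 gold' ⊆ 'at least one gold', P(all 3 | at least one) = 8/65 / 12/13 = 2/15 ≈ 0.1333.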